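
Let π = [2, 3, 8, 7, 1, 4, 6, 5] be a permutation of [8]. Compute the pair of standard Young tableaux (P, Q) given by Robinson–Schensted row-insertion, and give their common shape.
P = [1, 3, 4, 5] / [2, 6] / [7] / [8];  Q = [1, 2, 3, 7] / [4, 6] / [5] / [8];  common shape = (4, 2, 1, 1)

Row-insert the values π_1, π_2, … into P one at a time, bumping the leftmost entry strictly greater than the inserted value down to the next row. The recording tableau Q records, in position (i, j), the step at which that cell was added to P.
  Insert 2 (step 1): P = [2];  Q = [1]
  Insert 3 (step 2): P = [2, 3];  Q = [1, 2]
  Insert 8 (step 3): P = [2, 3, 8];  Q = [1, 2, 3]
  Insert 7 (step 4): P = [2, 3, 7] / [8];  Q = [1, 2, 3] / [4]
  Insert 1 (step 5): P = [1, 3, 7] / [2] / [8];  Q = [1, 2, 3] / [4] / [5]
  Insert 4 (step 6): P = [1, 3, 4] / [2, 7] / [8];  Q = [1, 2, 3] / [4, 6] / [5]
  Insert 6 (step 7): P = [1, 3, 4, 6] / [2, 7] / [8];  Q = [1, 2, 3, 7] / [4, 6] / [5]
  Insert 5 (step 8): P = [1, 3, 4, 5] / [2, 6] / [7] / [8];  Q = [1, 2, 3, 7] / [4, 6] / [5] / [8]
Final shape: (4, 2, 1, 1).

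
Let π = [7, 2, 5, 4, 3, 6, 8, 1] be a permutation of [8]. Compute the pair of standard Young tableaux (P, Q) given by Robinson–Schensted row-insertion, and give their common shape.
P = [1, 3, 6, 8] / [2] / [4] / [5] / [7];  Q = [1, 3, 6, 7] / [2] / [4] / [5] / [8];  common shape = (4, 1, 1, 1, 1)

Row-insert the values π_1, π_2, … into P one at a time, bumping the leftmost entry strictly greater than the inserted value down to the next row. The recording tableau Q records, in position (i, j), the step at which that cell was added to P.
  Insert 7 (step 1): P = [7];  Q = [1]
  Insert 2 (step 2): P = [2] / [7];  Q = [1] / [2]
  Insert 5 (step 3): P = [2, 5] / [7];  Q = [1, 3] / [2]
  Insert 4 (step 4): P = [2, 4] / [5] / [7];  Q = [1, 3] / [2] / [4]
  Insert 3 (step 5): P = [2, 3] / [4] / [5] / [7];  Q = [1, 3] / [2] / [4] / [5]
  Insert 6 (step 6): P = [2, 3, 6] / [4] / [5] / [7];  Q = [1, 3, 6] / [2] / [4] / [5]
  Insert 8 (step 7): P = [2, 3, 6, 8] / [4] / [5] / [7];  Q = [1, 3, 6, 7] / [2] / [4] / [5]
  Insert 1 (step 8): P = [1, 3, 6, 8] / [2] / [4] / [5] / [7];  Q = [1, 3, 6, 7] / [2] / [4] / [5] / [8]
Final shape: (4, 1, 1, 1, 1).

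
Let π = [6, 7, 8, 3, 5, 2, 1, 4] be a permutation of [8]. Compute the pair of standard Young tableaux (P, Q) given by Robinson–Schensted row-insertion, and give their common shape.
P = [1, 4, 8] / [2, 5] / [3, 7] / [6];  Q = [1, 2, 3] / [4, 5] / [6, 8] / [7];  common shape = (3, 2, 2, 1)

Row-insert the values π_1, π_2, … into P one at a time, bumping the leftmost entry strictly greater than the inserted value down to the next row. The recording tableau Q records, in position (i, j), the step at which that cell was added to P.
  Insert 6 (step 1): P = [6];  Q = [1]
  Insert 7 (step 2): P = [6, 7];  Q = [1, 2]
  Insert 8 (step 3): P = [6, 7, 8];  Q = [1, 2, 3]
  Insert 3 (step 4): P = [3, 7, 8] / [6];  Q = [1, 2, 3] / [4]
  Insert 5 (step 5): P = [3, 5, 8] / [6, 7];  Q = [1, 2, 3] / [4, 5]
  Insert 2 (step 6): P = [2, 5, 8] / [3, 7] / [6];  Q = [1, 2, 3] / [4, 5] / [6]
  Insert 1 (step 7): P = [1, 5, 8] / [2, 7] / [3] / [6];  Q = [1, 2, 3] / [4, 5] / [6] / [7]
  Insert 4 (step 8): P = [1, 4, 8] / [2, 5] / [3, 7] / [6];  Q = [1, 2, 3] / [4, 5] / [6, 8] / [7]
Final shape: (3, 2, 2, 1).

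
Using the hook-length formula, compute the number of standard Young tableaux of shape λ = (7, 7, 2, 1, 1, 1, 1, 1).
# SYT of shape (7, 7, 2, 1, 1, 1, 1, 1) = 69070320

Hook-length formula: f^λ = n! / Π hook(c), product over all cells c of the Young diagram. For λ = (7, 7, 2, 1, 1, 1, 1, 1), n = 21 boxes. Hook lengths by row (left-to-right, top-to-bottom): [14, 8, 6, 5, 4, 3, 2]; [13, 7, 5, 4, 3, 2, 1]; [7, 1]; [5]; [4]; [3]; [2]; [1]. Product of hooks = 739694592000. So f^λ = 21! / 739694592000 = 51090942171709440000 / 739694592000 = 69070320.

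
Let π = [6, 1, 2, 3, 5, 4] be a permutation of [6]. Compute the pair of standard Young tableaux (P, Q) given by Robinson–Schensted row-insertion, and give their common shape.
P = [1, 2, 3, 4] / [5] / [6];  Q = [1, 3, 4, 5] / [2] / [6];  common shape = (4, 1, 1)

Row-insert the values π_1, π_2, … into P one at a time, bumping the leftmost entry strictly greater than the inserted value down to the next row. The recording tableau Q records, in position (i, j), the step at which that cell was added to P.
  Insert 6 (step 1): P = [6];  Q = [1]
  Insert 1 (step 2): P = [1] / [6];  Q = [1] / [2]
  Insert 2 (step 3): P = [1, 2] / [6];  Q = [1, 3] / [2]
  Insert 3 (step 4): P = [1, 2, 3] / [6];  Q = [1, 3, 4] / [2]
  Insert 5 (step 5): P = [1, 2, 3, 5] / [6];  Q = [1, 3, 4, 5] / [2]
  Insert 4 (step 6): P = [1, 2, 3, 4] / [5] / [6];  Q = [1, 3, 4, 5] / [2] / [6]
Final shape: (4, 1, 1).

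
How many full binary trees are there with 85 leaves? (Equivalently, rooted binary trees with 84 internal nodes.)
C_84 = 270557451039395118028642463289168566420671280440

These full binary trees are counted by the Catalan number C_n = (1/(n + 1)) · C(2n, n). For n = 84: C_84 = (1/85) · C(168, 84) = 22997383338348585032434609379579328145757058837400/85 = 270557451039395118028642463289168566420671280440.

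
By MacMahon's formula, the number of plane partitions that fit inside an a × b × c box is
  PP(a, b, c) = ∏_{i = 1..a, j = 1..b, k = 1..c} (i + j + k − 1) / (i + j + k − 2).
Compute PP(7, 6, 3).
PP(7, 6, 3) = 131589315

Evaluate the triple product over i = 1..7, j = 1..6, k = 1..3. The factors are (2/1) · (3/2) · (4/3) · (3/2) · (4/3) · (5/4) · (4/3) · (5/4) · … (126 factors total). The numerators and denominators telescope so the product is an integer; carrying out the multiplication exactly gives PP(7, 6, 3) = 131589315.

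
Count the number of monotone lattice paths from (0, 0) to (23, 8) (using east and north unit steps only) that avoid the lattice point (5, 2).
Number of paths = 5062209

Total paths from (0, 0) to (23, 8): C(31, 23) = 7888725. Paths through (5, 2): (paths (0, 0) → (5, 2)) × (paths (5, 2) → (23, 8)) = C(7, 5) · C(24, 18) = 21 · 134596 = 2826516. Avoidance count = 7888725 − 2826516 = 5062209.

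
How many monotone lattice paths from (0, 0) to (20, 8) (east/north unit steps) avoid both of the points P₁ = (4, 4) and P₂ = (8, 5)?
Number of paths = 2342620

Inclusion–exclusion. Total paths: C(28, 20) = 3108105. Through P₁: C(8, 4)·C(20, 16) = 339150. Through P₂: C(13, 8)·C(15, 12) = 585585. Since P₁ is strictly southwest of P₂, a monotone path through both must visit P₁ then P₂; paths through both = C(8, 4)·C(5, 4)·C(15, 12) = 159250. Avoid both = 3108105 − 339150 − 585585 + 159250 = 2342620.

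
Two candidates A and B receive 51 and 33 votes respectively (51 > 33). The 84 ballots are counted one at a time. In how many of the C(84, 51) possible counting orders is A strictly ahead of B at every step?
Strict-lead orderings = 52728626128623148048644

Total orderings of the 84 votes with 51 for A: C(84, 51) = 246066921933574690893672. By the Bertrand ballot formula (Cycle Lemma / reflection principle), the number of orderings in which A is strictly ahead of B throughout is (p − q)/(p + q) · C(p + q, p) = (51 − 33)/(51 + 33) · 246066921933574690893672 = 52728626128623148048644.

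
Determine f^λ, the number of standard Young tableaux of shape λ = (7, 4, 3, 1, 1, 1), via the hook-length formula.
# SYT of shape (7, 4, 3, 1, 1, 1) = 2552550

Hook-length formula: f^λ = n! / Π hook(c), product over all cells c of the Young diagram. For λ = (7, 4, 3, 1, 1, 1), n = 17 boxes. Hook lengths by row (left-to-right, top-to-bottom): [12, 8, 7, 5, 3, 2, 1]; [8, 4, 3, 1]; [6, 2, 1]; [3]; [2]; [1]. Product of hooks = 139345920. So f^λ = 17! / 139345920 = 355687428096000 / 139345920 = 2552550.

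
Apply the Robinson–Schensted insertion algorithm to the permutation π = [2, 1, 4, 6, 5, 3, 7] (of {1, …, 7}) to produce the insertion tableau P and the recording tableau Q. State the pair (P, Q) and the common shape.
P = [1, 3, 5, 7] / [2, 4] / [6];  Q = [1, 3, 4, 7] / [2, 5] / [6];  common shape = (4, 2, 1)

Row-insert the values π_1, π_2, … into P one at a time, bumping the leftmost entry strictly greater than the inserted value down to the next row. The recording tableau Q records, in position (i, j), the step at which that cell was added to P.
  Insert 2 (step 1): P = [2];  Q = [1]
  Insert 1 (step 2): P = [1] / [2];  Q = [1] / [2]
  Insert 4 (step 3): P = [1, 4] / [2];  Q = [1, 3] / [2]
  Insert 6 (step 4): P = [1, 4, 6] / [2];  Q = [1, 3, 4] / [2]
  Insert 5 (step 5): P = [1, 4, 5] / [2, 6];  Q = [1, 3, 4] / [2, 5]
  Insert 3 (step 6): P = [1, 3, 5] / [2, 4] / [6];  Q = [1, 3, 4] / [2, 5] / [6]
  Insert 7 (step 7): P = [1, 3, 5, 7] / [2, 4] / [6];  Q = [1, 3, 4, 7] / [2, 5] / [6]
Final shape: (4, 2, 1).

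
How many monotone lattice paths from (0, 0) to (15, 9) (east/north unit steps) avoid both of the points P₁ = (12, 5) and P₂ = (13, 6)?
Number of paths = 943364

Inclusion–exclusion. Total paths: C(24, 15) = 1307504. Through P₁: C(17, 12)·C(7, 3) = 216580. Through P₂: C(19, 13)·C(5, 2) = 271320. Since P₁ is strictly southwest of P₂, a monotone path through both must visit P₁ then P₂; paths through both = C(17, 12)·C(2, 1)·C(5, 2) = 123760. Avoid both = 1307504 − 216580 − 271320 + 123760 = 943364.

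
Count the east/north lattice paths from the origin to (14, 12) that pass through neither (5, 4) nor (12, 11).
Number of paths = 3835702

Inclusion–exclusion. Total paths: C(26, 14) = 9657700. Through P₁: C(9, 5)·C(17, 9) = 3063060. Through P₂: C(23, 12)·C(3, 2) = 4056234. Since P₁ is strictly southwest of P₂, a monotone path through both must visit P₁ then P₂; paths through both = C(9, 5)·C(14, 7)·C(3, 2) = 1297296. Avoid both = 9657700 − 3063060 − 4056234 + 1297296 = 3835702.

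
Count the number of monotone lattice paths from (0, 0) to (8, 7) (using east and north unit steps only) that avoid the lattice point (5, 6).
Number of paths = 4587

Total paths from (0, 0) to (8, 7): C(15, 8) = 6435. Paths through (5, 6): (paths (0, 0) → (5, 6)) × (paths (5, 6) → (8, 7)) = C(11, 5) · C(4, 3) = 462 · 4 = 1848. Avoidance count = 6435 − 1848 = 4587.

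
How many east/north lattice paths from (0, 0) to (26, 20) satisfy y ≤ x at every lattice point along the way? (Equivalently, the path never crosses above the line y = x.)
Number of paths = 1453986335186

By the reflection principle (André's argument), the number of monotone paths to (26, 20) with n ≤ m that never go above y = x is C(46, 26) − C(46, 27) = 5608233007146 − 4154246671960 = 1453986335186.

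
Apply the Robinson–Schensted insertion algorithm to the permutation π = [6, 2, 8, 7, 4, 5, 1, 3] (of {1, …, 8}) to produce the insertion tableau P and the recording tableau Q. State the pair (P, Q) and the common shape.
P = [1, 3, 5] / [2, 4] / [6, 7] / [8];  Q = [1, 3, 6] / [2, 4] / [5, 8] / [7];  common shape = (3, 2, 2, 1)

Row-insert the values π_1, π_2, … into P one at a time, bumping the leftmost entry strictly greater than the inserted value down to the next row. The recording tableau Q records, in position (i, j), the step at which that cell was added to P.
  Insert 6 (step 1): P = [6];  Q = [1]
  Insert 2 (step 2): P = [2] / [6];  Q = [1] / [2]
  Insert 8 (step 3): P = [2, 8] / [6];  Q = [1, 3] / [2]
  Insert 7 (step 4): P = [2, 7] / [6, 8];  Q = [1, 3] / [2, 4]
  Insert 4 (step 5): P = [2, 4] / [6, 7] / [8];  Q = [1, 3] / [2, 4] / [5]
  Insert 5 (step 6): P = [2, 4, 5] / [6, 7] / [8];  Q = [1, 3, 6] / [2, 4] / [5]
  Insert 1 (step 7): P = [1, 4, 5] / [2, 7] / [6] / [8];  Q = [1, 3, 6] / [2, 4] / [5] / [7]
  Insert 3 (step 8): P = [1, 3, 5] / [2, 4] / [6, 7] / [8];  Q = [1, 3, 6] / [2, 4] / [5, 8] / [7]
Final shape: (3, 2, 2, 1).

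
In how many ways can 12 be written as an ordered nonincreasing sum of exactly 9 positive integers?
p(12, 9 parts) = 3

Partitions of n into exactly k parts ↔ partitions of n − k into at most k parts (subtract 1 from each part). For n = 12, k = 9, the partitions are: 4+1+1+1+1+1+1+1+1, 3+2+1+1+1+1+1+1+1, 2+2+2+1+1+1+1+1+1. Count = 3.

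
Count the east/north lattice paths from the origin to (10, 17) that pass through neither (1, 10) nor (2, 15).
Number of paths = 8307295

Inclusion–exclusion. Total paths: C(27, 10) = 8436285. Through P₁: C(11, 1)·C(16, 9) = 125840. Through P₂: C(17, 2)·C(10, 8) = 6120. Since P₁ is strictly southwest of P₂, a monotone path through both must visit P₁ then P₂; paths through both = C(11, 1)·C(6, 1)·C(10, 8) = 2970. Avoid both = 8436285 − 125840 − 6120 + 2970 = 8307295.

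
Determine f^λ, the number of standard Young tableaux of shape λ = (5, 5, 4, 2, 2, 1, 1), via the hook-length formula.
# SYT of shape (5, 5, 4, 2, 2, 1, 1) = 128564982

Hook-length formula: f^λ = n! / Π hook(c), product over all cells c of the Young diagram. For λ = (5, 5, 4, 2, 2, 1, 1), n = 20 boxes. Hook lengths by row (left-to-right, top-to-bottom): [11, 8, 5, 4, 2]; [10, 7, 4, 3, 1]; [8, 5, 2, 1]; [5, 2]; [4, 1]; [2]; [1]. Product of hooks = 18923520000. So f^λ = 20! / 18923520000 = 2432902008176640000 / 18923520000 = 128564982.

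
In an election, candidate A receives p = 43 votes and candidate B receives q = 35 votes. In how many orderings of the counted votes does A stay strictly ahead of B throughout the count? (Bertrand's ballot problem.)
Strict-lead orderings = 1860487297922073041760

Total orderings of the 78 votes with 43 for A: C(78, 43) = 18139751154740212157160. By the Bertrand ballot formula (Cycle Lemma / reflection principle), the number of orderings in which A is strictly ahead of B throughout is (p − q)/(p + q) · C(p + q, p) = (43 − 35)/(43 + 35) · 18139751154740212157160 = 1860487297922073041760.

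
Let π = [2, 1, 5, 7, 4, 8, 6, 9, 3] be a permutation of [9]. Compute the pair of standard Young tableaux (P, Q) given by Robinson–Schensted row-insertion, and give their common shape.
P = [1, 3, 6, 8, 9] / [2, 4, 7] / [5];  Q = [1, 3, 4, 6, 8] / [2, 5, 7] / [9];  common shape = (5, 3, 1)

Row-insert the values π_1, π_2, … into P one at a time, bumping the leftmost entry strictly greater than the inserted value down to the next row. The recording tableau Q records, in position (i, j), the step at which that cell was added to P.
  Insert 2 (step 1): P = [2];  Q = [1]
  Insert 1 (step 2): P = [1] / [2];  Q = [1] / [2]
  Insert 5 (step 3): P = [1, 5] / [2];  Q = [1, 3] / [2]
  Insert 7 (step 4): P = [1, 5, 7] / [2];  Q = [1, 3, 4] / [2]
  Insert 4 (step 5): P = [1, 4, 7] / [2, 5];  Q = [1, 3, 4] / [2, 5]
  Insert 8 (step 6): P = [1, 4, 7, 8] / [2, 5];  Q = [1, 3, 4, 6] / [2, 5]
  Insert 6 (step 7): P = [1, 4, 6, 8] / [2, 5, 7];  Q = [1, 3, 4, 6] / [2, 5, 7]
  Insert 9 (step 8): P = [1, 4, 6, 8, 9] / [2, 5, 7];  Q = [1, 3, 4, 6, 8] / [2, 5, 7]
  Insert 3 (step 9): P = [1, 3, 6, 8, 9] / [2, 4, 7] / [5];  Q = [1, 3, 4, 6, 8] / [2, 5, 7] / [9]
Final shape: (5, 3, 1).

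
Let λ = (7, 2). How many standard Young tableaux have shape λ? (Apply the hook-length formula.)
# SYT of shape (7, 2) = 27

Hook-length formula: f^λ = n! / Π hook(c), product over all cells c of the Young diagram. For λ = (7, 2), n = 9 boxes. Hook lengths by row (left-to-right, top-to-bottom): [8, 7, 5, 4, 3, 2, 1]; [2, 1]. Product of hooks = 13440. So f^λ = 9! / 13440 = 362880 / 13440 = 27.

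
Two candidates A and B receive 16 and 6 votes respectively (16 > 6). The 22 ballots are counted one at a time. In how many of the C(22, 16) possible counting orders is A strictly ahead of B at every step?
Strict-lead orderings = 33915

Total orderings of the 22 votes with 16 for A: C(22, 16) = 74613. By the Bertrand ballot formula (Cycle Lemma / reflection principle), the number of orderings in which A is strictly ahead of B throughout is (p − q)/(p + q) · C(p + q, p) = (16 − 6)/(16 + 6) · 74613 = 33915.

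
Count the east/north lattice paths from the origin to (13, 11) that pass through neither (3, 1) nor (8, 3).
Number of paths = 1652873

Inclusion–exclusion. Total paths: C(24, 13) = 2496144. Through P₁: C(4, 3)·C(20, 10) = 739024. Through P₂: C(11, 8)·C(13, 5) = 212355. Since P₁ is strictly southwest of P₂, a monotone path through both must visit P₁ then P₂; paths through both = C(4, 3)·C(7, 5)·C(13, 5) = 108108. Avoid both = 2496144 − 739024 − 212355 + 108108 = 1652873.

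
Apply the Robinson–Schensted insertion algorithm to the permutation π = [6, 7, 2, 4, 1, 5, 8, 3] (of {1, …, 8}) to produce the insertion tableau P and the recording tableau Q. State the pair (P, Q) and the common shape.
P = [1, 3, 5, 8] / [2, 4] / [6, 7];  Q = [1, 2, 6, 7] / [3, 4] / [5, 8];  common shape = (4, 2, 2)

Row-insert the values π_1, π_2, … into P one at a time, bumping the leftmost entry strictly greater than the inserted value down to the next row. The recording tableau Q records, in position (i, j), the step at which that cell was added to P.
  Insert 6 (step 1): P = [6];  Q = [1]
  Insert 7 (step 2): P = [6, 7];  Q = [1, 2]
  Insert 2 (step 3): P = [2, 7] / [6];  Q = [1, 2] / [3]
  Insert 4 (step 4): P = [2, 4] / [6, 7];  Q = [1, 2] / [3, 4]
  Insert 1 (step 5): P = [1, 4] / [2, 7] / [6];  Q = [1, 2] / [3, 4] / [5]
  Insert 5 (step 6): P = [1, 4, 5] / [2, 7] / [6];  Q = [1, 2, 6] / [3, 4] / [5]
  Insert 8 (step 7): P = [1, 4, 5, 8] / [2, 7] / [6];  Q = [1, 2, 6, 7] / [3, 4] / [5]
  Insert 3 (step 8): P = [1, 3, 5, 8] / [2, 4] / [6, 7];  Q = [1, 2, 6, 7] / [3, 4] / [5, 8]
Final shape: (4, 2, 2).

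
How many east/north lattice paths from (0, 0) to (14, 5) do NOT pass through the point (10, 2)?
Number of paths = 9318

Total paths from (0, 0) to (14, 5): C(19, 14) = 11628. Paths through (10, 2): (paths (0, 0) → (10, 2)) × (paths (10, 2) → (14, 5)) = C(12, 10) · C(7, 4) = 66 · 35 = 2310. Avoidance count = 11628 − 2310 = 9318.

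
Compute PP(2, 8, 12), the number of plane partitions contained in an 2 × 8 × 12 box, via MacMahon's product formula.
PP(2, 8, 12) = 2848181700

Evaluate the triple product over i = 1..2, j = 1..8, k = 1..12. The factors are (2/1) · (3/2) · (4/3) · (5/4) · (6/5) · (7/6) · (8/7) · (9/8) · … (192 factors total). The numerators and denominators telescope so the product is an integer; carrying out the multiplication exactly gives PP(2, 8, 12) = 2848181700.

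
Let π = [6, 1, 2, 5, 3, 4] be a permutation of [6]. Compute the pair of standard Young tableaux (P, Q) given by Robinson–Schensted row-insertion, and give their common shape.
P = [1, 2, 3, 4] / [5] / [6];  Q = [1, 3, 4, 6] / [2] / [5];  common shape = (4, 1, 1)

Row-insert the values π_1, π_2, … into P one at a time, bumping the leftmost entry strictly greater than the inserted value down to the next row. The recording tableau Q records, in position (i, j), the step at which that cell was added to P.
  Insert 6 (step 1): P = [6];  Q = [1]
  Insert 1 (step 2): P = [1] / [6];  Q = [1] / [2]
  Insert 2 (step 3): P = [1, 2] / [6];  Q = [1, 3] / [2]
  Insert 5 (step 4): P = [1, 2, 5] / [6];  Q = [1, 3, 4] / [2]
  Insert 3 (step 5): P = [1, 2, 3] / [5] / [6];  Q = [1, 3, 4] / [2] / [5]
  Insert 4 (step 6): P = [1, 2, 3, 4] / [5] / [6];  Q = [1, 3, 4, 6] / [2] / [5]
Final shape: (4, 1, 1).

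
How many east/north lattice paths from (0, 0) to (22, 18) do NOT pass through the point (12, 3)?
Number of paths = 111892976000

Total paths from (0, 0) to (22, 18): C(40, 22) = 113380261800. Paths through (12, 3): (paths (0, 0) → (12, 3)) × (paths (12, 3) → (22, 18)) = C(15, 12) · C(25, 10) = 455 · 3268760 = 1487285800. Avoidance count = 113380261800 − 1487285800 = 111892976000.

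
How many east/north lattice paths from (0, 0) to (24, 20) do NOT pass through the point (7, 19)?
Number of paths = 1761027509670

Total paths from (0, 0) to (24, 20): C(44, 24) = 1761039350070. Paths through (7, 19): (paths (0, 0) → (7, 19)) × (paths (7, 19) → (24, 20)) = C(26, 7) · C(18, 17) = 657800 · 18 = 11840400. Avoidance count = 1761039350070 − 11840400 = 1761027509670.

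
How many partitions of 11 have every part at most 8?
p(11, parts ≤ 8) = 52

Partitions of 11 with all parts ≤ 8: 8+3, 8+2+1, 8+1+1+1, 7+4, 7+3+1, 7+2+2, 7+2+1+1, 7+1+1+1+1, 6+5, 6+4+1, 6+3+2, 6+3+1+1, 6+2+2+1, 6+2+1+1+1, 6+1+1+1+1+1, 5+5+1, 5+4+2, 5+4+1+1, 5+3+3, 5+3+2+1, 5+3+1+1+1, 5+2+2+2, 5+2+2+1+1, 5+2+1+1+1+1, 5+1+1+1+1+1+1, 4+4+3, 4+4+2+1, 4+4+1+1+1, 4+3+3+1, 4+3+2+2, … (52 total). Count = 52.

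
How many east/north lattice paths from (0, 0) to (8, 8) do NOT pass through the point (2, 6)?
Number of paths = 12086

Total paths from (0, 0) to (8, 8): C(16, 8) = 12870. Paths through (2, 6): (paths (0, 0) → (2, 6)) × (paths (2, 6) → (8, 8)) = C(8, 2) · C(8, 6) = 28 · 28 = 784. Avoidance count = 12870 − 784 = 12086.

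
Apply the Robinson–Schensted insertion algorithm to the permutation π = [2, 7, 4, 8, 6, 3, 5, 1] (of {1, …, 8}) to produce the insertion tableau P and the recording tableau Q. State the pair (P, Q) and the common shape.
P = [1, 3, 5] / [2, 6] / [4, 8] / [7];  Q = [1, 2, 4] / [3, 5] / [6, 7] / [8];  common shape = (3, 2, 2, 1)

Row-insert the values π_1, π_2, … into P one at a time, bumping the leftmost entry strictly greater than the inserted value down to the next row. The recording tableau Q records, in position (i, j), the step at which that cell was added to P.
  Insert 2 (step 1): P = [2];  Q = [1]
  Insert 7 (step 2): P = [2, 7];  Q = [1, 2]
  Insert 4 (step 3): P = [2, 4] / [7];  Q = [1, 2] / [3]
  Insert 8 (step 4): P = [2, 4, 8] / [7];  Q = [1, 2, 4] / [3]
  Insert 6 (step 5): P = [2, 4, 6] / [7, 8];  Q = [1, 2, 4] / [3, 5]
  Insert 3 (step 6): P = [2, 3, 6] / [4, 8] / [7];  Q = [1, 2, 4] / [3, 5] / [6]
  Insert 5 (step 7): P = [2, 3, 5] / [4, 6] / [7, 8];  Q = [1, 2, 4] / [3, 5] / [6, 7]
  Insert 1 (step 8): P = [1, 3, 5] / [2, 6] / [4, 8] / [7];  Q = [1, 2, 4] / [3, 5] / [6, 7] / [8]
Final shape: (3, 2, 2, 1).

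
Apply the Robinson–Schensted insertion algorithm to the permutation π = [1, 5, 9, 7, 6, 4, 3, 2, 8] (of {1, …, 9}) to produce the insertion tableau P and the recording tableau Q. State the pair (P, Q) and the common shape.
P = [1, 2, 6, 8] / [3] / [4] / [5] / [7] / [9];  Q = [1, 2, 3, 9] / [4] / [5] / [6] / [7] / [8];  common shape = (4, 1, 1, 1, 1, 1)

Row-insert the values π_1, π_2, … into P one at a time, bumping the leftmost entry strictly greater than the inserted value down to the next row. The recording tableau Q records, in position (i, j), the step at which that cell was added to P.
  Insert 1 (step 1): P = [1];  Q = [1]
  Insert 5 (step 2): P = [1, 5];  Q = [1, 2]
  Insert 9 (step 3): P = [1, 5, 9];  Q = [1, 2, 3]
  Insert 7 (step 4): P = [1, 5, 7] / [9];  Q = [1, 2, 3] / [4]
  Insert 6 (step 5): P = [1, 5, 6] / [7] / [9];  Q = [1, 2, 3] / [4] / [5]
  Insert 4 (step 6): P = [1, 4, 6] / [5] / [7] / [9];  Q = [1, 2, 3] / [4] / [5] / [6]
  Insert 3 (step 7): P = [1, 3, 6] / [4] / [5] / [7] / [9];  Q = [1, 2, 3] / [4] / [5] / [6] / [7]
  Insert 2 (step 8): P = [1, 2, 6] / [3] / [4] / [5] / [7] / [9];  Q = [1, 2, 3] / [4] / [5] / [6] / [7] / [8]
  Insert 8 (step 9): P = [1, 2, 6, 8] / [3] / [4] / [5] / [7] / [9];  Q = [1, 2, 3, 9] / [4] / [5] / [6] / [7] / [8]
Final shape: (4, 1, 1, 1, 1, 1).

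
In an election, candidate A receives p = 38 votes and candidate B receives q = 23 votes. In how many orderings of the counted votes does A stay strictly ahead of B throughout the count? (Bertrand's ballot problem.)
Strict-lead orderings = 9231052271395500

Total orderings of the 61 votes with 38 for A: C(61, 38) = 37539612570341700. By the Bertrand ballot formula (Cycle Lemma / reflection principle), the number of orderings in which A is strictly ahead of B throughout is (p − q)/(p + q) · C(p + q, p) = (38 − 23)/(38 + 23) · 37539612570341700 = 9231052271395500.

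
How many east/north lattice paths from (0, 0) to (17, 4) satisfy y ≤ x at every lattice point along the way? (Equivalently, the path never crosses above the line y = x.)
Number of paths = 4655

By the reflection principle (André's argument), the number of monotone paths to (17, 4) with n ≤ m that never go above y = x is C(21, 17) − C(21, 18) = 5985 − 1330 = 4655.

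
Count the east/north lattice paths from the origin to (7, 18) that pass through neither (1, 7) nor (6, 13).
Number of paths = 241076

Inclusion–exclusion. Total paths: C(25, 7) = 480700. Through P₁: C(8, 1)·C(17, 6) = 99008. Through P₂: C(19, 6)·C(6, 1) = 162792. Since P₁ is strictly southwest of P₂, a monotone path through both must visit P₁ then P₂; paths through both = C(8, 1)·C(11, 5)·C(6, 1) = 22176. Avoid both = 480700 − 99008 − 162792 + 22176 = 241076.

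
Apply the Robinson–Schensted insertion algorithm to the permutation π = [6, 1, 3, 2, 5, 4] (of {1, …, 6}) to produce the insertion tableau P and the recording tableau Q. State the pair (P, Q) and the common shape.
P = [1, 2, 4] / [3, 5] / [6];  Q = [1, 3, 5] / [2, 6] / [4];  common shape = (3, 2, 1)

Row-insert the values π_1, π_2, … into P one at a time, bumping the leftmost entry strictly greater than the inserted value down to the next row. The recording tableau Q records, in position (i, j), the step at which that cell was added to P.
  Insert 6 (step 1): P = [6];  Q = [1]
  Insert 1 (step 2): P = [1] / [6];  Q = [1] / [2]
  Insert 3 (step 3): P = [1, 3] / [6];  Q = [1, 3] / [2]
  Insert 2 (step 4): P = [1, 2] / [3] / [6];  Q = [1, 3] / [2] / [4]
  Insert 5 (step 5): P = [1, 2, 5] / [3] / [6];  Q = [1, 3, 5] / [2] / [4]
  Insert 4 (step 6): P = [1, 2, 4] / [3, 5] / [6];  Q = [1, 3, 5] / [2, 6] / [4]
Final shape: (3, 2, 1).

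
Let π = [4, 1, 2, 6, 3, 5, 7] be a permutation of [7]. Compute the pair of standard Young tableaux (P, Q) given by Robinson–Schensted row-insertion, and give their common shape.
P = [1, 2, 3, 5, 7] / [4, 6];  Q = [1, 3, 4, 6, 7] / [2, 5];  common shape = (5, 2)

Row-insert the values π_1, π_2, … into P one at a time, bumping the leftmost entry strictly greater than the inserted value down to the next row. The recording tableau Q records, in position (i, j), the step at which that cell was added to P.
  Insert 4 (step 1): P = [4];  Q = [1]
  Insert 1 (step 2): P = [1] / [4];  Q = [1] / [2]
  Insert 2 (step 3): P = [1, 2] / [4];  Q = [1, 3] / [2]
  Insert 6 (step 4): P = [1, 2, 6] / [4];  Q = [1, 3, 4] / [2]
  Insert 3 (step 5): P = [1, 2, 3] / [4, 6];  Q = [1, 3, 4] / [2, 5]
  Insert 5 (step 6): P = [1, 2, 3, 5] / [4, 6];  Q = [1, 3, 4, 6] / [2, 5]
  Insert 7 (step 7): P = [1, 2, 3, 5, 7] / [4, 6];  Q = [1, 3, 4, 6, 7] / [2, 5]
Final shape: (5, 2).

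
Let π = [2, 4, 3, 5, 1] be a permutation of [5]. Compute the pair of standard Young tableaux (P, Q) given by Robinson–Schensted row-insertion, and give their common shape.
P = [1, 3, 5] / [2] / [4];  Q = [1, 2, 4] / [3] / [5];  common shape = (3, 1, 1)

Row-insert the values π_1, π_2, … into P one at a time, bumping the leftmost entry strictly greater than the inserted value down to the next row. The recording tableau Q records, in position (i, j), the step at which that cell was added to P.
  Insert 2 (step 1): P = [2];  Q = [1]
  Insert 4 (step 2): P = [2, 4];  Q = [1, 2]
  Insert 3 (step 3): P = [2, 3] / [4];  Q = [1, 2] / [3]
  Insert 5 (step 4): P = [2, 3, 5] / [4];  Q = [1, 2, 4] / [3]
  Insert 1 (step 5): P = [1, 3, 5] / [2] / [4];  Q = [1, 2, 4] / [3] / [5]
Final shape: (3, 1, 1).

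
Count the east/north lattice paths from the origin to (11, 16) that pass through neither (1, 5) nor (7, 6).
Number of paths = 9245925

Inclusion–exclusion. Total paths: C(27, 11) = 13037895. Through P₁: C(6, 1)·C(21, 10) = 2116296. Through P₂: C(13, 7)·C(14, 4) = 1717716. Since P₁ is strictly southwest of P₂, a monotone path through both must visit P₁ then P₂; paths through both = C(6, 1)·C(7, 6)·C(14, 4) = 42042. Avoid both = 13037895 − 2116296 − 1717716 + 42042 = 9245925.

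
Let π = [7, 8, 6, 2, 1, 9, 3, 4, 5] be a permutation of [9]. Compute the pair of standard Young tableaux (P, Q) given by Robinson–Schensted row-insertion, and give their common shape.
P = [1, 3, 4, 5] / [2, 8, 9] / [6] / [7];  Q = [1, 2, 6, 9] / [3, 7, 8] / [4] / [5];  common shape = (4, 3, 1, 1)

Row-insert the values π_1, π_2, … into P one at a time, bumping the leftmost entry strictly greater than the inserted value down to the next row. The recording tableau Q records, in position (i, j), the step at which that cell was added to P.
  Insert 7 (step 1): P = [7];  Q = [1]
  Insert 8 (step 2): P = [7, 8];  Q = [1, 2]
  Insert 6 (step 3): P = [6, 8] / [7];  Q = [1, 2] / [3]
  Insert 2 (step 4): P = [2, 8] / [6] / [7];  Q = [1, 2] / [3] / [4]
  Insert 1 (step 5): P = [1, 8] / [2] / [6] / [7];  Q = [1, 2] / [3] / [4] / [5]
  Insert 9 (step 6): P = [1, 8, 9] / [2] / [6] / [7];  Q = [1, 2, 6] / [3] / [4] / [5]
  Insert 3 (step 7): P = [1, 3, 9] / [2, 8] / [6] / [7];  Q = [1, 2, 6] / [3, 7] / [4] / [5]
  Insert 4 (step 8): P = [1, 3, 4] / [2, 8, 9] / [6] / [7];  Q = [1, 2, 6] / [3, 7, 8] / [4] / [5]
  Insert 5 (step 9): P = [1, 3, 4, 5] / [2, 8, 9] / [6] / [7];  Q = [1, 2, 6, 9] / [3, 7, 8] / [4] / [5]
Final shape: (4, 3, 1, 1).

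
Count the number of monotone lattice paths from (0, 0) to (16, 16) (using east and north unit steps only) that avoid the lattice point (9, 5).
Number of paths = 537368742

Total paths from (0, 0) to (16, 16): C(32, 16) = 601080390. Paths through (9, 5): (paths (0, 0) → (9, 5)) × (paths (9, 5) → (16, 16)) = C(14, 9) · C(18, 7) = 2002 · 31824 = 63711648. Avoidance count = 601080390 − 63711648 = 537368742.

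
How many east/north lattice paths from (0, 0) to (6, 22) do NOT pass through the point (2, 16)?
Number of paths = 344610

Total paths from (0, 0) to (6, 22): C(28, 6) = 376740. Paths through (2, 16): (paths (0, 0) → (2, 16)) × (paths (2, 16) → (6, 22)) = C(18, 2) · C(10, 4) = 153 · 210 = 32130. Avoidance count = 376740 − 32130 = 344610.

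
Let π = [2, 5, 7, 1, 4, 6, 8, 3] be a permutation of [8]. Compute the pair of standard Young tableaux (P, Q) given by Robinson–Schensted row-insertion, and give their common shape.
P = [1, 3, 6, 8] / [2, 4, 7] / [5];  Q = [1, 2, 3, 7] / [4, 5, 6] / [8];  common shape = (4, 3, 1)

Row-insert the values π_1, π_2, … into P one at a time, bumping the leftmost entry strictly greater than the inserted value down to the next row. The recording tableau Q records, in position (i, j), the step at which that cell was added to P.
  Insert 2 (step 1): P = [2];  Q = [1]
  Insert 5 (step 2): P = [2, 5];  Q = [1, 2]
  Insert 7 (step 3): P = [2, 5, 7];  Q = [1, 2, 3]
  Insert 1 (step 4): P = [1, 5, 7] / [2];  Q = [1, 2, 3] / [4]
  Insert 4 (step 5): P = [1, 4, 7] / [2, 5];  Q = [1, 2, 3] / [4, 5]
  Insert 6 (step 6): P = [1, 4, 6] / [2, 5, 7];  Q = [1, 2, 3] / [4, 5, 6]
  Insert 8 (step 7): P = [1, 4, 6, 8] / [2, 5, 7];  Q = [1, 2, 3, 7] / [4, 5, 6]
  Insert 3 (step 8): P = [1, 3, 6, 8] / [2, 4, 7] / [5];  Q = [1, 2, 3, 7] / [4, 5, 6] / [8]
Final shape: (4, 3, 1).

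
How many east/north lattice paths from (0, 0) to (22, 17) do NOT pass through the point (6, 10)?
Number of paths = 49057900554

Total paths from (0, 0) to (22, 17): C(39, 22) = 51021117810. Paths through (6, 10): (paths (0, 0) → (6, 10)) × (paths (6, 10) → (22, 17)) = C(16, 6) · C(23, 16) = 8008 · 245157 = 1963217256. Avoidance count = 51021117810 − 1963217256 = 49057900554.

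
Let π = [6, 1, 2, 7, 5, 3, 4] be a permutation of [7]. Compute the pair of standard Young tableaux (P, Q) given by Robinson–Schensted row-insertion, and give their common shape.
P = [1, 2, 3, 4] / [5, 7] / [6];  Q = [1, 3, 4, 7] / [2, 5] / [6];  common shape = (4, 2, 1)

Row-insert the values π_1, π_2, … into P one at a time, bumping the leftmost entry strictly greater than the inserted value down to the next row. The recording tableau Q records, in position (i, j), the step at which that cell was added to P.
  Insert 6 (step 1): P = [6];  Q = [1]
  Insert 1 (step 2): P = [1] / [6];  Q = [1] / [2]
  Insert 2 (step 3): P = [1, 2] / [6];  Q = [1, 3] / [2]
  Insert 7 (step 4): P = [1, 2, 7] / [6];  Q = [1, 3, 4] / [2]
  Insert 5 (step 5): P = [1, 2, 5] / [6, 7];  Q = [1, 3, 4] / [2, 5]
  Insert 3 (step 6): P = [1, 2, 3] / [5, 7] / [6];  Q = [1, 3, 4] / [2, 5] / [6]
  Insert 4 (step 7): P = [1, 2, 3, 4] / [5, 7] / [6];  Q = [1, 3, 4, 7] / [2, 5] / [6]
Final shape: (4, 2, 1).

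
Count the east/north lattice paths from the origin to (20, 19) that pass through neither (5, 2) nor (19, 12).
Number of paths = 56243614098

Inclusion–exclusion. Total paths: C(39, 20) = 68923264410. Through P₁: C(7, 5)·C(32, 15) = 11880177120. Through P₂: C(31, 19)·C(8, 1) = 1128964200. Since P₁ is strictly southwest of P₂, a monotone path through both must visit P₁ then P₂; paths through both = C(7, 5)·C(24, 14)·C(8, 1) = 329491008. Avoid both = 68923264410 − 11880177120 − 1128964200 + 329491008 = 56243614098.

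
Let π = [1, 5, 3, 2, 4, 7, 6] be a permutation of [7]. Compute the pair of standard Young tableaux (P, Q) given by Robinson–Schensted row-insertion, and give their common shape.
P = [1, 2, 4, 6] / [3, 7] / [5];  Q = [1, 2, 5, 6] / [3, 7] / [4];  common shape = (4, 2, 1)

Row-insert the values π_1, π_2, … into P one at a time, bumping the leftmost entry strictly greater than the inserted value down to the next row. The recording tableau Q records, in position (i, j), the step at which that cell was added to P.
  Insert 1 (step 1): P = [1];  Q = [1]
  Insert 5 (step 2): P = [1, 5];  Q = [1, 2]
  Insert 3 (step 3): P = [1, 3] / [5];  Q = [1, 2] / [3]
  Insert 2 (step 4): P = [1, 2] / [3] / [5];  Q = [1, 2] / [3] / [4]
  Insert 4 (step 5): P = [1, 2, 4] / [3] / [5];  Q = [1, 2, 5] / [3] / [4]
  Insert 7 (step 6): P = [1, 2, 4, 7] / [3] / [5];  Q = [1, 2, 5, 6] / [3] / [4]
  Insert 6 (step 7): P = [1, 2, 4, 6] / [3, 7] / [5];  Q = [1, 2, 5, 6] / [3, 7] / [4]
Final shape: (4, 2, 1).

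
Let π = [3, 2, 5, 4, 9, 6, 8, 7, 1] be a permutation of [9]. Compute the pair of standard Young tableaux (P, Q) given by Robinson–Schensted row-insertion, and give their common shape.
P = [1, 4, 6, 7] / [2, 5, 8] / [3] / [9];  Q = [1, 3, 5, 7] / [2, 4, 6] / [8] / [9];  common shape = (4, 3, 1, 1)

Row-insert the values π_1, π_2, … into P one at a time, bumping the leftmost entry strictly greater than the inserted value down to the next row. The recording tableau Q records, in position (i, j), the step at which that cell was added to P.
  Insert 3 (step 1): P = [3];  Q = [1]
  Insert 2 (step 2): P = [2] / [3];  Q = [1] / [2]
  Insert 5 (step 3): P = [2, 5] / [3];  Q = [1, 3] / [2]
  Insert 4 (step 4): P = [2, 4] / [3, 5];  Q = [1, 3] / [2, 4]
  Insert 9 (step 5): P = [2, 4, 9] / [3, 5];  Q = [1, 3, 5] / [2, 4]
  Insert 6 (step 6): P = [2, 4, 6] / [3, 5, 9];  Q = [1, 3, 5] / [2, 4, 6]
  Insert 8 (step 7): P = [2, 4, 6, 8] / [3, 5, 9];  Q = [1, 3, 5, 7] / [2, 4, 6]
  Insert 7 (step 8): P = [2, 4, 6, 7] / [3, 5, 8] / [9];  Q = [1, 3, 5, 7] / [2, 4, 6] / [8]
  Insert 1 (step 9): P = [1, 4, 6, 7] / [2, 5, 8] / [3] / [9];  Q = [1, 3, 5, 7] / [2, 4, 6] / [8] / [9]
Final shape: (4, 3, 1, 1).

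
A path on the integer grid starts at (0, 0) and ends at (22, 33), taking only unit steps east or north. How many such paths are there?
Number of paths = 1300853625660225

A monotone lattice path from (0, 0) to (22, 33) consists of 22 east steps and 33 north steps in some order, so it is determined by which 22 of the 55 steps are east. The count is C(55, 22) = 1300853625660225.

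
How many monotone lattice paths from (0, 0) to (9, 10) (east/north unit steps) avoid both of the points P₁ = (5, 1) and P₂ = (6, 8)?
Number of paths = 58538

Inclusion–exclusion. Total paths: C(19, 9) = 92378. Through P₁: C(6, 5)·C(13, 4) = 4290. Through P₂: C(14, 6)·C(5, 3) = 30030. Since P₁ is strictly southwest of P₂, a monotone path through both must visit P₁ then P₂; paths through both = C(6, 5)·C(8, 1)·C(5, 3) = 480. Avoid both = 92378 − 4290 − 30030 + 480 = 58538.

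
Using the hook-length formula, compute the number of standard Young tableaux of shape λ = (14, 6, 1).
# SYT of shape (14, 6, 1) = 392445

Hook-length formula: f^λ = n! / Π hook(c), product over all cells c of the Young diagram. For λ = (14, 6, 1), n = 21 boxes. Hook lengths by row (left-to-right, top-to-bottom): [16, 14, 13, 12, 11, 10, 8, 7, 6, 5, 4, 3, 2, 1]; [7, 5, 4, 3, 2, 1]; [1]. Product of hooks = 130186248192000. So f^λ = 21! / 130186248192000 = 51090942171709440000 / 130186248192000 = 392445.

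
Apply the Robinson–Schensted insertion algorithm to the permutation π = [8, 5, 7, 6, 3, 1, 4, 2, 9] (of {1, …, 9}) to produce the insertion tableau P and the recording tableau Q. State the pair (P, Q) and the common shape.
P = [1, 2, 9] / [3, 4] / [5, 6] / [7] / [8];  Q = [1, 3, 9] / [2, 7] / [4, 8] / [5] / [6];  common shape = (3, 2, 2, 1, 1)

Row-insert the values π_1, π_2, … into P one at a time, bumping the leftmost entry strictly greater than the inserted value down to the next row. The recording tableau Q records, in position (i, j), the step at which that cell was added to P.
  Insert 8 (step 1): P = [8];  Q = [1]
  Insert 5 (step 2): P = [5] / [8];  Q = [1] / [2]
  Insert 7 (step 3): P = [5, 7] / [8];  Q = [1, 3] / [2]
  Insert 6 (step 4): P = [5, 6] / [7] / [8];  Q = [1, 3] / [2] / [4]
  Insert 3 (step 5): P = [3, 6] / [5] / [7] / [8];  Q = [1, 3] / [2] / [4] / [5]
  Insert 1 (step 6): P = [1, 6] / [3] / [5] / [7] / [8];  Q = [1, 3] / [2] / [4] / [5] / [6]
  Insert 4 (step 7): P = [1, 4] / [3, 6] / [5] / [7] / [8];  Q = [1, 3] / [2, 7] / [4] / [5] / [6]
  Insert 2 (step 8): P = [1, 2] / [3, 4] / [5, 6] / [7] / [8];  Q = [1, 3] / [2, 7] / [4, 8] / [5] / [6]
  Insert 9 (step 9): P = [1, 2, 9] / [3, 4] / [5, 6] / [7] / [8];  Q = [1, 3, 9] / [2, 7] / [4, 8] / [5] / [6]
Final shape: (3, 2, 2, 1, 1).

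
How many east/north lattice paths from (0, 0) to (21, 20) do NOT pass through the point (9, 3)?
Number of paths = 257711831520

Total paths from (0, 0) to (21, 20): C(41, 21) = 269128937220. Paths through (9, 3): (paths (0, 0) → (9, 3)) × (paths (9, 3) → (21, 20)) = C(12, 9) · C(29, 12) = 220 · 51895935 = 11417105700. Avoidance count = 269128937220 − 11417105700 = 257711831520.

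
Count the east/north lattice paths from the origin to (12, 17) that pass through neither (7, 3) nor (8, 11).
Number of paths = 34855155

Inclusion–exclusion. Total paths: C(29, 12) = 51895935. Through P₁: C(10, 7)·C(19, 5) = 1395360. Through P₂: C(19, 8)·C(10, 4) = 15872220. Since P₁ is strictly southwest of P₂, a monotone path through both must visit P₁ then P₂; paths through both = C(10, 7)·C(9, 1)·C(10, 4) = 226800. Avoid both = 51895935 − 1395360 − 15872220 + 226800 = 34855155.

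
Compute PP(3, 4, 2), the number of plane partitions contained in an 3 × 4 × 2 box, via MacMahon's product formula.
PP(3, 4, 2) = 490

Evaluate the triple product over i = 1..3, j = 1..4, k = 1..2. The factors are (2/1) · (3/2) · (3/2) · (4/3) · (4/3) · (5/4) · (5/4) · (6/5) · … (24 factors total). The numerators and denominators telescope so the product is an integer; carrying out the multiplication exactly gives PP(3, 4, 2) = 490.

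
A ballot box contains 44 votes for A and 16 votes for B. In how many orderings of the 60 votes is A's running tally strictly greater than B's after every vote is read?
Strict-lead orderings = 69817242065445

Total orderings of the 60 votes with 44 for A: C(60, 44) = 149608375854525. By the Bertrand ballot formula (Cycle Lemma / reflection principle), the number of orderings in which A is strictly ahead of B throughout is (p − q)/(p + q) · C(p + q, p) = (44 − 16)/(44 + 16) · 149608375854525 = 69817242065445.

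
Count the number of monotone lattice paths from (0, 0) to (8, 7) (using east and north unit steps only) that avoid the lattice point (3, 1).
Number of paths = 4587

Total paths from (0, 0) to (8, 7): C(15, 8) = 6435. Paths through (3, 1): (paths (0, 0) → (3, 1)) × (paths (3, 1) → (8, 7)) = C(4, 3) · C(11, 5) = 4 · 462 = 1848. Avoidance count = 6435 − 1848 = 4587.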